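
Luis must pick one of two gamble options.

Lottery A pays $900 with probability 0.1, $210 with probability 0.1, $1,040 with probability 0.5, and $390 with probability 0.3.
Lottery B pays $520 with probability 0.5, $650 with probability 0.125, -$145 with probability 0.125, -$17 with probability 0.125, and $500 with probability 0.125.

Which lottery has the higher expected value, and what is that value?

Lottery A ($748)

Lottery A = 0.1 × 900 + 0.1 × 210 + 0.5 × 1040 + 0.3 × 390 = 90 + 21 + 520 + 117 = 748
Lottery B = 0.5 × 520 + 0.125 × 650 + 0.125 × (-145) + 0.125 × (-17) + 0.125 × 500 = 260 + 81.25 − 18.125 − 2.125 + 62.5 = 383.5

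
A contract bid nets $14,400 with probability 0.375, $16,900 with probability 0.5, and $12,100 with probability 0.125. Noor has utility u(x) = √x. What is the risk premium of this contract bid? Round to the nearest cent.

E[u] = 0.375·√14400 + 0.5·√16900 + 0.125·√12100 = 0.375·120 + 0.5·130 + 0.125·110 = 123.75
CE = (123.75)² = 15314.0625
Risk premium = EV − CE = 15362.5 − 15314.0625 = 48.4375

$48.44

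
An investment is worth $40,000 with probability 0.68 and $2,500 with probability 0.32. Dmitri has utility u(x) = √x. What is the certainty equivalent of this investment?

E[u] = 0.68·√40000 + 0.32·√2500 = 0.68·200 + 0.32·50 = 152
CE = (152)² = 23104

$23,104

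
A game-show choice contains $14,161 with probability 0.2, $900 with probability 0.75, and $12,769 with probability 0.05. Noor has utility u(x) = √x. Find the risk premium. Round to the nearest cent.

E[u] = 0.2·√14161 + 0.75·√900 + 0.05·√12769 = 0.2·119 + 0.75·30 + 0.05·113 = 51.95
CE = (51.95)² = 2698.8025
Risk premium = EV − CE = 4145.65 − 2698.8025 = 1446.8475

$1,446.85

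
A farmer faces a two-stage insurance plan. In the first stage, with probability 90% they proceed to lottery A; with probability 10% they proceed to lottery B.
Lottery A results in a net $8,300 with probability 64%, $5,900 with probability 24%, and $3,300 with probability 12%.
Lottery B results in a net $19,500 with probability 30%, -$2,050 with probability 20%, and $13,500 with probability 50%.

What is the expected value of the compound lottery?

EV(A) = 0.64 × 8300 + 0.24 × 5900 + 0.12 × 3300 = 5312 + 1416 + 396 = 7124
EV(B) = 0.3 × 19500 + 0.2 × (-2050) + 0.5 × 13500 = 5850 − 410 + 6750 = 12190
Overall = 0.9 × 7124 + 0.1 × 12190 = 6411.6 + 1219 = 7630.6

$7,630.60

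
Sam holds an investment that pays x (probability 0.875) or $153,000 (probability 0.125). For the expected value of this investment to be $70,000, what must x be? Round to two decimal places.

0.875·x + 0.125·153000 = 70000
0.875·x = 70000 − 19125 = 50875
x = 50875 / 0.875 = 58142.8571

x = $58,142.86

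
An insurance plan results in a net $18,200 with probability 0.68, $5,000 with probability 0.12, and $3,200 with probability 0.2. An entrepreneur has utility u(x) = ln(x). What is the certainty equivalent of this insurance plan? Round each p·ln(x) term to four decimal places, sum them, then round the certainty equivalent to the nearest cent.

E[u] = 0.68·ln(18200) + 0.12·ln(5000) + 0.2·ln(3200) = 6.6702 + 1.0221 + 1.6142 = 9.3065
CE = e^9.3065 ≈ 11009.35

$11,009.35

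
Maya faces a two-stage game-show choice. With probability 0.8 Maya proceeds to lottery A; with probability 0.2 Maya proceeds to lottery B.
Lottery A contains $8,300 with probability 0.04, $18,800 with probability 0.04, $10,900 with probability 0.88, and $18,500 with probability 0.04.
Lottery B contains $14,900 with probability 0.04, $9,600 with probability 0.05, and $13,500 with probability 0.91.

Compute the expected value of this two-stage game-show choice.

$11,805

EV(A) = 0.04 × 8300 + 0.04 × 18800 + 0.88 × 10900 + 0.04 × 18500 = 332 + 752 + 9592 + 740 = 11416
EV(B) = 0.04 × 14900 + 0.05 × 9600 + 0.91 × 13500 = 596 + 480 + 12285 = 13361
Overall = 0.8 × 11416 + 0.2 × 13361 = 9132.8 + 2672.2 = 11805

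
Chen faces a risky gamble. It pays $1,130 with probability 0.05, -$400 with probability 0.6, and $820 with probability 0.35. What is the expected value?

EV = 0.05 × 1130 + 0.6 × (-400) + 0.35 × 820 = 56.5 − 240 + 287 = 103.5

$103.50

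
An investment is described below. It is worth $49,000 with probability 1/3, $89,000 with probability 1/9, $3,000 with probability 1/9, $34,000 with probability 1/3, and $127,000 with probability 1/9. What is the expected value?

$52,000

EV = 1/3 × 49000 + 1/9 × 89000 + 1/9 × 3000 + 1/3 × 34000 + 1/9 × 127000 = 16333.3333 + 9888.8889 + 333.3333 + 11333.3333 + 14111.1111 = 52000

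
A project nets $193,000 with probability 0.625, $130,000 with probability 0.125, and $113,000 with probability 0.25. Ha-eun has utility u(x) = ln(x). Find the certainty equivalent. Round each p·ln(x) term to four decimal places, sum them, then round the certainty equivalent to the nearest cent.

E[u] = 0.625·ln(193000) + 0.125·ln(130000) + 0.25·ln(113000) = 7.6065 + 1.4719 + 2.9088 = 11.9872
CE = e^11.9872 ≈ 160684.81

$160,684.81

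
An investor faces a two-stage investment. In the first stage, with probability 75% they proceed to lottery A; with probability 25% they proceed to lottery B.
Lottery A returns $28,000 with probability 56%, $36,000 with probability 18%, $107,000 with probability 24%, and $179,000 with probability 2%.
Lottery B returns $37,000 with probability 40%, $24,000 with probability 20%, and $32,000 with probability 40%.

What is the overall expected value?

EV(A) = 0.56 × 28000 + 0.18 × 36000 + 0.24 × 107000 + 0.02 × 179000 = 15680 + 6480 + 25680 + 3580 = 51420
EV(B) = 0.4 × 37000 + 0.2 × 24000 + 0.4 × 32000 = 14800 + 4800 + 12800 = 32400
Overall = 0.75 × 51420 + 0.25 × 32400 = 38565 + 8100 = 46665

$46,665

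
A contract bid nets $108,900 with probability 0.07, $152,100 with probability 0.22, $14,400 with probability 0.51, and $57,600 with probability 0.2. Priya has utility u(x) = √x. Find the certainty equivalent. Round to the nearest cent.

E[u] = 0.07·√108900 + 0.22·√152100 + 0.51·√14400 + 0.2·√57600 = 0.07·330 + 0.22·390 + 0.51·120 + 0.2·240 = 218.1
CE = (218.1)² = 47567.61

$47,567.61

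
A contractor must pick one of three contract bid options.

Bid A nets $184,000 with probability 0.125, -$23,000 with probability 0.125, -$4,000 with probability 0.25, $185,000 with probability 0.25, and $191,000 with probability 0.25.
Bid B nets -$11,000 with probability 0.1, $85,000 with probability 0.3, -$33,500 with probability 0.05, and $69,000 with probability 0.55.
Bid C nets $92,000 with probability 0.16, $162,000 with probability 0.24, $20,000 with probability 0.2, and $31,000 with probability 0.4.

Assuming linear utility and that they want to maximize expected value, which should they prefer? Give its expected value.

Bid A = 0.125 × 184000 + 0.125 × (-23000) + 0.25 × (-4000) + 0.25 × 185000 + 0.25 × 191000 = 23000 − 2875 − 1000 + 46250 + 47750 = 113125
Bid B = 0.1 × (-11000) + 0.3 × 85000 + 0.05 × (-33500) + 0.55 × 69000 = -1100 + 25500 − 1675 + 37950 = 60675
Bid C = 0.16 × 92000 + 0.24 × 162000 + 0.2 × 20000 + 0.4 × 31000 = 14720 + 38880 + 4000 + 12400 = 70000

Bid A ($113,125)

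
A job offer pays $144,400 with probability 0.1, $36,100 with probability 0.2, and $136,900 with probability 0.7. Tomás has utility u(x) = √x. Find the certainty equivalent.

$112,225

E[u] = 0.1·√144400 + 0.2·√36100 + 0.7·√136900 = 0.1·380 + 0.2·190 + 0.7·370 = 335
CE = (335)² = 112225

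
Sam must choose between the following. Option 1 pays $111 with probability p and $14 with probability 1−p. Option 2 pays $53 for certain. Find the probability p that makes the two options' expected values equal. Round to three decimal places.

p·111 + (1−p)·14 = 53
97p + 14 = 53
p = (53 − 14) / 97

p = 0.402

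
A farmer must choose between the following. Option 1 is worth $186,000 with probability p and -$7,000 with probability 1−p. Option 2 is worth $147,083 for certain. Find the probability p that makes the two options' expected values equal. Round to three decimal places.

p·186000 + (1−p)·(-7000) = 147083
193000p − 7000 = 147083
p = (147083 + 7000) / 193000

p = 0.798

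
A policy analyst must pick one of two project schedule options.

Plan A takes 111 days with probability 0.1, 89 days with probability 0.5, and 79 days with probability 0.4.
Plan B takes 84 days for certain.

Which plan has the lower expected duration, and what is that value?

Plan A = 0.1 × 111 + 0.5 × 89 + 0.4 × 79 = 11.1 + 44.5 + 31.6 = 87.2
Plan B: 84 (certain)

Plan B (84 days)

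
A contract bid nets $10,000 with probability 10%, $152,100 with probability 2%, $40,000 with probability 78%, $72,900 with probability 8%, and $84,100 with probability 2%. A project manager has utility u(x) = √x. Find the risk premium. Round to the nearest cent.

E[u] = 0.1·√10000 + 0.02·√152100 + 0.78·√40000 + 0.08·√72900 + 0.02·√84100 = 0.1·100 + 0.02·390 + 0.78·200 + 0.08·270 + 0.02·290 = 201.2
CE = (201.2)² = 40481.44
Risk premium = EV − CE = 42756 − 40481.44 = 2274.56

$2,274.56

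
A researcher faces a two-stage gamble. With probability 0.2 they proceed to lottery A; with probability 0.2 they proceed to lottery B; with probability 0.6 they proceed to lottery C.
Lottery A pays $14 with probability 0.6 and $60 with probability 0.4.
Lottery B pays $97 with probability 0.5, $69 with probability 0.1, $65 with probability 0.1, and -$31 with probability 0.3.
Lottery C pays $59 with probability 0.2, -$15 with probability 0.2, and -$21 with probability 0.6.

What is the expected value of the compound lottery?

$14.72

EV(A) = 0.6 × 14 + 0.4 × 60 = 8.4 + 24 = 32.4
EV(B) = 0.5 × 97 + 0.1 × 69 + 0.1 × 65 + 0.3 × (-31) = 48.5 + 6.9 + 6.5 − 9.3 = 52.6
EV(C) = 0.2 × 59 + 0.2 × (-15) + 0.6 × (-21) = 11.8 − 3 − 12.6 = -3.8
Overall = 0.2 × 32.4 + 0.2 × 52.6 + 0.6 × (-3.8) = 6.48 + 10.52 − 2.28 = 14.72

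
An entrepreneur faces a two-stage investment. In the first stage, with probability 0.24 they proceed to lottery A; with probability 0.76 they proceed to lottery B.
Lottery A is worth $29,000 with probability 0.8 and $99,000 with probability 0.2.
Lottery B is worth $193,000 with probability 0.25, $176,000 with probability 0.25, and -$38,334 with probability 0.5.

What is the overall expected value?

EV(A) = 0.8 × 29000 + 0.2 × 99000 = 23200 + 19800 = 43000
EV(B) = 0.25 × 193000 + 0.25 × 176000 + 0.5 × (-38334) = 48250 + 44000 − 19167 = 73083
Overall = 0.24 × 43000 + 0.76 × 73083 = 10320 + 55543.08 = 65863.08

$65,863.08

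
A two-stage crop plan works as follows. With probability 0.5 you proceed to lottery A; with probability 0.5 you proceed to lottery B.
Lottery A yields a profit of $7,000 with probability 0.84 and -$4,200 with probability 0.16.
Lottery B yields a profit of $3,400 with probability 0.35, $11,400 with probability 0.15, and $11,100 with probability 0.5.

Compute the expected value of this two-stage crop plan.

$6,829

EV(A) = 0.84 × 7000 + 0.16 × (-4200) = 5880 − 672 = 5208
EV(B) = 0.35 × 3400 + 0.15 × 11400 + 0.5 × 11100 = 1190 + 1710 + 5550 = 8450
Overall = 0.5 × 5208 + 0.5 × 8450 = 2604 + 4225 = 6829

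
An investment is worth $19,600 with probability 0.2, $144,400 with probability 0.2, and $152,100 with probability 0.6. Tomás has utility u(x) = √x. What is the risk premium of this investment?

$9,816

E[u] = 0.2·√19600 + 0.2·√144400 + 0.6·√152100 = 0.2·140 + 0.2·380 + 0.6·390 = 338
CE = (338)² = 114244
Risk premium = EV − CE = 124060 − 114244 = 9816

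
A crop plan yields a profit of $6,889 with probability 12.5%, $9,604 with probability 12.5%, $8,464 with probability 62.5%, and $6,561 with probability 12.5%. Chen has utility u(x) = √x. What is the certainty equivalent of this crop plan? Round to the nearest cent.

E[u] = 0.125·√6889 + 0.125·√9604 + 0.625·√8464 + 0.125·√6561 = 0.125·83 + 0.125·98 + 0.625·92 + 0.125·81 = 90.25
CE = (90.25)² = 8145.0625

$8,145.06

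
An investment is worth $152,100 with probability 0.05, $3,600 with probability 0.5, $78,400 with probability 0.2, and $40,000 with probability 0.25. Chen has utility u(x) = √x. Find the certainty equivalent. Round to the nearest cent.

$24,180.25

E[u] = 0.05·√152100 + 0.5·√3600 + 0.2·√78400 + 0.25·√40000 = 0.05·390 + 0.5·60 + 0.2·280 + 0.25·200 = 155.5
CE = (155.5)² = 24180.25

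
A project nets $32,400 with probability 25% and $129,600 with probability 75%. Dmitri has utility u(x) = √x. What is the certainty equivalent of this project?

$99,225

E[u] = 0.25·√32400 + 0.75·√129600 = 0.25·180 + 0.75·360 = 315
CE = (315)² = 99225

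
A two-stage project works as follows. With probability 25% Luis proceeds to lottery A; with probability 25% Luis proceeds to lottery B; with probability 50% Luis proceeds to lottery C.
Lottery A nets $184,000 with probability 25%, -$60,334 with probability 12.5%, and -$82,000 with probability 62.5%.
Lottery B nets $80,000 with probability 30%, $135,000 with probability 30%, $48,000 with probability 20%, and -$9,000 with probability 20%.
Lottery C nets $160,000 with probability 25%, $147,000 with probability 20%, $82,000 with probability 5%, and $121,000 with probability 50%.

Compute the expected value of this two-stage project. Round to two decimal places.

EV(A) = 0.25 × 184000 + 0.125 × (-60334) + 0.625 × (-82000) = 46000 − 7541.75 − 51250 = -12791.75
EV(B) = 0.3 × 80000 + 0.3 × 135000 + 0.2 × 48000 + 0.2 × (-9000) = 24000 + 40500 + 9600 − 1800 = 72300
EV(C) = 0.25 × 160000 + 0.2 × 147000 + 0.05 × 82000 + 0.5 × 121000 = 40000 + 29400 + 4100 + 60500 = 134000
Overall = 0.25 × (-12791.75) + 0.25 × 72300 + 0.5 × 134000 = -3197.9375 + 18075 + 67000 = 81877.0625

$81,877.06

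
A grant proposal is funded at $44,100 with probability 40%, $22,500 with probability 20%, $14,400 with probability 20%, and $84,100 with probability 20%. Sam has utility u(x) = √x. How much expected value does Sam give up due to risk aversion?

E[u] = 0.4·√44100 + 0.2·√22500 + 0.2·√14400 + 0.2·√84100 = 0.4·210 + 0.2·150 + 0.2·120 + 0.2·290 = 196
CE = (196)² = 38416
Risk premium = EV − CE = 41840 − 38416 = 3424

$3,424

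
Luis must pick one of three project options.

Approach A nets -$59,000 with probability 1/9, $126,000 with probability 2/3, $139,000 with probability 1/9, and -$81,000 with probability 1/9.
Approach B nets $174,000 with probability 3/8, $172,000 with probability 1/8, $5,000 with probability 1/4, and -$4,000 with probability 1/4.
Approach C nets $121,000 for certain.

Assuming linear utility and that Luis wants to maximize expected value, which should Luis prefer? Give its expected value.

Approach A = 1/9 × (-59000) + 2/3 × 126000 + 1/9 × 139000 + 1/9 × (-81000) = -6555.5556 + 84000 + 15444.4444 − 9000 = 83888.8889
Approach B = 3/8 × 174000 + 1/8 × 172000 + 1/4 × 5000 + 1/4 × (-4000) = 65250 + 21500 + 1250 − 1000 = 87000
Approach C: 121000 (certain)

Approach C ($121,000)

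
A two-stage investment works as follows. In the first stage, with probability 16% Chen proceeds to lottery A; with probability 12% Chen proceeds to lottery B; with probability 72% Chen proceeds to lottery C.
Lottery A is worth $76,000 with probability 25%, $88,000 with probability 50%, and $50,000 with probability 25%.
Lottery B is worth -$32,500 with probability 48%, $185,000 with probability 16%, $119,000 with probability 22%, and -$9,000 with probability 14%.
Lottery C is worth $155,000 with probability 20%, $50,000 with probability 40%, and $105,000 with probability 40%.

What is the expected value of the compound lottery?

$83,710.40

EV(A) = 0.25 × 76000 + 0.5 × 88000 + 0.25 × 50000 = 19000 + 44000 + 12500 = 75500
EV(B) = 0.48 × (-32500) + 0.16 × 185000 + 0.22 × 119000 + 0.14 × (-9000) = -15600 + 29600 + 26180 − 1260 = 38920
EV(C) = 0.2 × 155000 + 0.4 × 50000 + 0.4 × 105000 = 31000 + 20000 + 42000 = 93000
Overall = 0.16 × 75500 + 0.12 × 38920 + 0.72 × 93000 = 12080 + 4670.4 + 66960 = 83710.4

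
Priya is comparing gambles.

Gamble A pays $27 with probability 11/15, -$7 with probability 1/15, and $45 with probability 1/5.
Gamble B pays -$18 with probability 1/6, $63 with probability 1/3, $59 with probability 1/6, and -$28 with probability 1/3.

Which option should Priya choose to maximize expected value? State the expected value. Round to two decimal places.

Gamble A ($28.33)

Gamble A = 11/15 × 27 + 1/15 × (-7) + 1/5 × 45 = 19.8 − 0.4667 + 9 = 28.3333
Gamble B = 1/6 × (-18) + 1/3 × 63 + 1/6 × 59 + 1/3 × (-28) = -3 + 21 + 9.8333 − 9.3333 = 18.5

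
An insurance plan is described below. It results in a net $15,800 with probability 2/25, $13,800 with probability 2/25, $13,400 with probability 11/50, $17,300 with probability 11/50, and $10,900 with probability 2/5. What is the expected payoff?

$13,482

EV = 2/25 × 15800 + 2/25 × 13800 + 11/50 × 13400 + 11/50 × 17300 + 2/5 × 10900 = 1264 + 1104 + 2948 + 3806 + 4360 = 13482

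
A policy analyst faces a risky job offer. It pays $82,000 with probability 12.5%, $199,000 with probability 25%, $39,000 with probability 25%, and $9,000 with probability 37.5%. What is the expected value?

EV = 0.125 × 82000 + 0.25 × 199000 + 0.25 × 39000 + 0.375 × 9000 = 10250 + 49750 + 9750 + 3375 = 73125

$73,125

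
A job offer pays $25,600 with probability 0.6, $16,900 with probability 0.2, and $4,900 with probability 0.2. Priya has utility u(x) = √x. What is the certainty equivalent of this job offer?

$18,496

E[u] = 0.6·√25600 + 0.2·√16900 + 0.2·√4900 = 0.6·160 + 0.2·130 + 0.2·70 = 136
CE = (136)² = 18496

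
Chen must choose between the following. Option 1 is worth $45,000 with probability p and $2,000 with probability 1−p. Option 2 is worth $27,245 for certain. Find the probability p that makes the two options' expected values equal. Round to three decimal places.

p·45000 + (1−p)·2000 = 27245
43000p + 2000 = 27245
p = (27245 − 2000) / 43000

p = 0.587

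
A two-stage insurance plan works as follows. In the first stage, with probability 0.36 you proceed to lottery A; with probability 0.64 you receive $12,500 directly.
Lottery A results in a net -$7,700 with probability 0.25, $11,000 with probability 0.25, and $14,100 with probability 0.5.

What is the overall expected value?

$10,835

EV(A) = 0.25 × (-7700) + 0.25 × 11000 + 0.5 × 14100 = -1925 + 2750 + 7050 = 7875
Branch B: 12500 (certain)
Overall = 0.36 × 7875 + 0.64 × 12500 = 2835 + 8000 = 10835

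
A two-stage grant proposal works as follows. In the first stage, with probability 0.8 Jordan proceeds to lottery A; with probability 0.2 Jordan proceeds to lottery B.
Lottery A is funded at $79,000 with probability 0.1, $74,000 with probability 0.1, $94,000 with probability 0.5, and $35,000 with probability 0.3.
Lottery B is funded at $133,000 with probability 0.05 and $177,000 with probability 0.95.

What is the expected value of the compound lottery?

EV(A) = 0.1 × 79000 + 0.1 × 74000 + 0.5 × 94000 + 0.3 × 35000 = 7900 + 7400 + 47000 + 10500 = 72800
EV(B) = 0.05 × 133000 + 0.95 × 177000 = 6650 + 168150 = 174800
Overall = 0.8 × 72800 + 0.2 × 174800 = 58240 + 34960 = 93200

$93,200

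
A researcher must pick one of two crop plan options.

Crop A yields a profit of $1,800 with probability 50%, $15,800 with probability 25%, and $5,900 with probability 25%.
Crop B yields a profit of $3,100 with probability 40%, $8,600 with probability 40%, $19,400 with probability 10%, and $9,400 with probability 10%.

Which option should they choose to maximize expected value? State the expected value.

Crop B ($7,560)

Crop A = 0.5 × 1800 + 0.25 × 15800 + 0.25 × 5900 = 900 + 3950 + 1475 = 6325
Crop B = 0.4 × 3100 + 0.4 × 8600 + 0.1 × 19400 + 0.1 × 9400 = 1240 + 3440 + 1940 + 940 = 7560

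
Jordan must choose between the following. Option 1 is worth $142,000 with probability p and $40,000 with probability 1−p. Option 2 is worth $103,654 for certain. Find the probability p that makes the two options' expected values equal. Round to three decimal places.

p = 0.624

p·142000 + (1−p)·40000 = 103654
102000p + 40000 = 103654
p = (103654 − 40000) / 102000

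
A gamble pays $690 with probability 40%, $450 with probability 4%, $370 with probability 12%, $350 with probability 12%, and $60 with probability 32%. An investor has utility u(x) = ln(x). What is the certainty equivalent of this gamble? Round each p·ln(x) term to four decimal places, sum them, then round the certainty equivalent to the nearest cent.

$265.58

E[u] = 0.4·ln(690) + 0.04·ln(450) + 0.12·ln(370) + 0.12·ln(350) + 0.32·ln(60) = 2.6147 + 0.2444 + 0.7096 + 0.7030 + 1.3102 = 5.5819
CE = e^5.5819 ≈ 265.58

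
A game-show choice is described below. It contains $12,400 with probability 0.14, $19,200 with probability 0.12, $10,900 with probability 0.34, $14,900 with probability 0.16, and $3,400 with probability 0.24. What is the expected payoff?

$10,946

EV = 0.14 × 12400 + 0.12 × 19200 + 0.34 × 10900 + 0.16 × 14900 + 0.24 × 3400 = 1736 + 2304 + 3706 + 2384 + 816 = 10946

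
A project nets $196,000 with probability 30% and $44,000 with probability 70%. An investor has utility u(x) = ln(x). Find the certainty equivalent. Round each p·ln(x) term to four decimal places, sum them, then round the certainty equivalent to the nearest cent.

$68,885.43

E[u] = 0.3·ln(196000) + 0.7·ln(44000) = 3.6558 + 7.4844 = 11.1402
CE = e^11.1402 ≈ 68885.43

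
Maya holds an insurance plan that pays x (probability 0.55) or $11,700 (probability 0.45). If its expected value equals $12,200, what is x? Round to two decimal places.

0.55·x + 0.45·11700 = 12200
0.55·x = 12200 − 5265 = 6935
x = 6935 / 0.55 = 12609.0909

x = $12,609.09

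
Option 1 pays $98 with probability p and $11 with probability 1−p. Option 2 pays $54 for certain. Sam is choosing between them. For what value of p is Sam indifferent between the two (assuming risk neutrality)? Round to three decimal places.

p = 0.494

p·98 + (1−p)·11 = 54
87p + 11 = 54
p = (54 − 11) / 87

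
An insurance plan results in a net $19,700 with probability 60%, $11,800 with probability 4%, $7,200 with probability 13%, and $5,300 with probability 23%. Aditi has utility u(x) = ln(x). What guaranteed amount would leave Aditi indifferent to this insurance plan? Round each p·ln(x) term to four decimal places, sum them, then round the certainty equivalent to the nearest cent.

E[u] = 0.6·ln(19700) + 0.04·ln(11800) + 0.13·ln(7200) + 0.23·ln(5300) = 5.9330 + 0.3750 + 1.1546 + 1.9724 = 9.4350
CE = e^9.4350 ≈ 12518.97

$12,518.97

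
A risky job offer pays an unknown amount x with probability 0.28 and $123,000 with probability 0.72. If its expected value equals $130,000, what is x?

x = $148,000

0.28·x + 0.72·123000 = 130000
0.28·x = 130000 − 88560 = 41440
x = 41440 / 0.28 = 148000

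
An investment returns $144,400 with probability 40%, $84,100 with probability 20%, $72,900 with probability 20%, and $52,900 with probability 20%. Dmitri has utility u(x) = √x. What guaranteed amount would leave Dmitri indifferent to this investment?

E[u] = 0.4·√144400 + 0.2·√84100 + 0.2·√72900 + 0.2·√52900 = 0.4·380 + 0.2·290 + 0.2·270 + 0.2·230 = 310
CE = (310)² = 96100

$96,100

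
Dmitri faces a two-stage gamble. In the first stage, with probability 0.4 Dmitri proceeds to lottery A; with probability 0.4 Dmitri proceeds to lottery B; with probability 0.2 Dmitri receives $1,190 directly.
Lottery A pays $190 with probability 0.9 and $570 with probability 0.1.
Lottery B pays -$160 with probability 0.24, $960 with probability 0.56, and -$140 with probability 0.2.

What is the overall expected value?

$517.68

EV(A) = 0.9 × 190 + 0.1 × 570 = 171 + 57 = 228
EV(B) = 0.24 × (-160) + 0.56 × 960 + 0.2 × (-140) = -38.4 + 537.6 − 28 = 471.2
Branch C: 1190 (certain)
Overall = 0.4 × 228 + 0.4 × 471.2 + 0.2 × 1190 = 91.2 + 188.48 + 238 = 517.68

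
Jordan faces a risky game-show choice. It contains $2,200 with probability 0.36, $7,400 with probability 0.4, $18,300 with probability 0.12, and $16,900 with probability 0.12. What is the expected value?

$7,976

EV = 0.36 × 2200 + 0.4 × 7400 + 0.12 × 18300 + 0.12 × 16900 = 792 + 2960 + 2196 + 2028 = 7976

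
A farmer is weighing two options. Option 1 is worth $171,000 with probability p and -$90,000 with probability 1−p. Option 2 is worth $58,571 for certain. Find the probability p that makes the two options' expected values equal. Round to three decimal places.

p·171000 + (1−p)·(-90000) = 58571
261000p − 90000 = 58571
p = (58571 + 90000) / 261000

p = 0.569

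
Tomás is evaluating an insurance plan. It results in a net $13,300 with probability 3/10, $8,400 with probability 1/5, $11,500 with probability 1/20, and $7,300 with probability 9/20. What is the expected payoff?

$9,530

EV = 3/10 × 13300 + 1/5 × 8400 + 1/20 × 11500 + 9/20 × 7300 = 3990 + 1680 + 575 + 3285 = 9530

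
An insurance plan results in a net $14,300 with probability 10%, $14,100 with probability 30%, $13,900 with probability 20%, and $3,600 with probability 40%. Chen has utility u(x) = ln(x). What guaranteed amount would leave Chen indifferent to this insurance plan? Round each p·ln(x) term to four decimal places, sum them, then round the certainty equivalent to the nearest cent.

E[u] = 0.1·ln(14300) + 0.3·ln(14100) + 0.2·ln(13900) + 0.4·ln(3600) = 0.9568 + 2.8662 + 1.9079 + 3.2755 = 9.0064
CE = e^9.0064 ≈ 8155.11

$8,155.11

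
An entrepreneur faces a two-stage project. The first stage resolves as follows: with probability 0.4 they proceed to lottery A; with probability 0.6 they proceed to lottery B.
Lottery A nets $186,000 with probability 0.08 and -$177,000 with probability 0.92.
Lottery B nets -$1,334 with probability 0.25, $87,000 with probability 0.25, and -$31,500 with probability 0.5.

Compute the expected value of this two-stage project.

EV(A) = 0.08 × 186000 + 0.92 × (-177000) = 14880 − 162840 = -147960
EV(B) = 0.25 × (-1334) + 0.25 × 87000 + 0.5 × (-31500) = -333.5 + 21750 − 15750 = 5666.5
Overall = 0.4 × (-147960) + 0.6 × 5666.5 = -59184 + 3399.9 = -55784.1

-$55,784.10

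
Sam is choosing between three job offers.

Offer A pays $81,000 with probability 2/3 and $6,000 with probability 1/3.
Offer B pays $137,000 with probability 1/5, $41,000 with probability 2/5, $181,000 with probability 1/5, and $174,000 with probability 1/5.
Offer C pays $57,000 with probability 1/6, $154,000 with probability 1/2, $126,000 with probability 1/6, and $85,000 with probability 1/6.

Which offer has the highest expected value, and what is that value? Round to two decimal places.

Offer C ($121,666.67)

Offer A = 2/3 × 81000 + 1/3 × 6000 = 54000 + 2000 = 56000
Offer B = 1/5 × 137000 + 2/5 × 41000 + 1/5 × 181000 + 1/5 × 174000 = 27400 + 16400 + 36200 + 34800 = 114800
Offer C = 1/6 × 57000 + 1/2 × 154000 + 1/6 × 126000 + 1/6 × 85000 = 9500 + 77000 + 21000 + 14166.6667 = 121666.6667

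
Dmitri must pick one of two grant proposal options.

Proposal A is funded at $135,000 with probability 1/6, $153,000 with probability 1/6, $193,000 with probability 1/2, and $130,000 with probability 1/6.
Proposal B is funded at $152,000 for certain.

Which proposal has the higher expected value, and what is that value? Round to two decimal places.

Proposal A ($166,166.67)

Proposal A = 1/6 × 135000 + 1/6 × 153000 + 1/2 × 193000 + 1/6 × 130000 = 22500 + 25500 + 96500 + 21666.6667 = 166166.6667
Proposal B: 152000 (certain)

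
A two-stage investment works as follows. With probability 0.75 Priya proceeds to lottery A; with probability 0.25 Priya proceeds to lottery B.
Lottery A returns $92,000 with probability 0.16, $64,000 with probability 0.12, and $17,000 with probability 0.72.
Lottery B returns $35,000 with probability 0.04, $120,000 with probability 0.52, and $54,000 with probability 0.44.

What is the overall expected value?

$47,870

EV(A) = 0.16 × 92000 + 0.12 × 64000 + 0.72 × 17000 = 14720 + 7680 + 12240 = 34640
EV(B) = 0.04 × 35000 + 0.52 × 120000 + 0.44 × 54000 = 1400 + 62400 + 23760 = 87560
Overall = 0.75 × 34640 + 0.25 × 87560 = 25980 + 21890 = 47870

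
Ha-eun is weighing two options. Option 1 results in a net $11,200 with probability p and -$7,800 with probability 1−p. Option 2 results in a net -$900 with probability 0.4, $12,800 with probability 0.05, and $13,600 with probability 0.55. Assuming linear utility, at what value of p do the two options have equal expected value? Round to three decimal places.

EV(Option 2) = 0.4 × (-900) + 0.05 × 12800 + 0.55 × 13600 = -360 + 640 + 7480 = 7760
p·11200 + (1−p)·(-7800) = 7760
19000p − 7800 = 7760
p = (7760 + 7800) / 19000

p = 0.819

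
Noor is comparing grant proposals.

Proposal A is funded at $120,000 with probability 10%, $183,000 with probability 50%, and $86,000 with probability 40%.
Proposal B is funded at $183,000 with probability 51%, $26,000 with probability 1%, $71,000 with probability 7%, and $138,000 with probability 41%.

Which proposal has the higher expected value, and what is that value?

Proposal B ($155,140)

Proposal A = 0.1 × 120000 + 0.5 × 183000 + 0.4 × 86000 = 12000 + 91500 + 34400 = 137900
Proposal B = 0.51 × 183000 + 0.01 × 26000 + 0.07 × 71000 + 0.41 × 138000 = 93330 + 260 + 4970 + 56580 = 155140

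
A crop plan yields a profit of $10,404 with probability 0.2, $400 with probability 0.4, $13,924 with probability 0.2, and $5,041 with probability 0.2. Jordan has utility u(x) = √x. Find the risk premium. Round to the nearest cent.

E[u] = 0.2·√10404 + 0.4·√400 + 0.2·√13924 + 0.2·√5041 = 0.2·102 + 0.4·20 + 0.2·118 + 0.2·71 = 66.2
CE = (66.2)² = 4382.44
Risk premium = EV − CE = 6033.8 − 4382.44 = 1651.36

$1,651.36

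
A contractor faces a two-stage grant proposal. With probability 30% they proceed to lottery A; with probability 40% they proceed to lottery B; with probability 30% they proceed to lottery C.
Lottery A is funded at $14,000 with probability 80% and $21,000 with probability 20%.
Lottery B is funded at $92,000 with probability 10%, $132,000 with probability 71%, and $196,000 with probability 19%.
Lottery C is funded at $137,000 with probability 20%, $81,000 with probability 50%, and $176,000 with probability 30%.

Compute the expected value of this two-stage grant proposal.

EV(A) = 0.8 × 14000 + 0.2 × 21000 = 11200 + 4200 = 15400
EV(B) = 0.1 × 92000 + 0.71 × 132000 + 0.19 × 196000 = 9200 + 93720 + 37240 = 140160
EV(C) = 0.2 × 137000 + 0.5 × 81000 + 0.3 × 176000 = 27400 + 40500 + 52800 = 120700
Overall = 0.3 × 15400 + 0.4 × 140160 + 0.3 × 120700 = 4620 + 56064 + 36210 = 96894

$96,894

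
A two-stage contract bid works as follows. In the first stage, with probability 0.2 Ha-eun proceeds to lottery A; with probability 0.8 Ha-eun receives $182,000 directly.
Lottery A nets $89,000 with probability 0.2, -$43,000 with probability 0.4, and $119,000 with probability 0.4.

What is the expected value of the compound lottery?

EV(A) = 0.2 × 89000 + 0.4 × (-43000) + 0.4 × 119000 = 17800 − 17200 + 47600 = 48200
Branch B: 182000 (certain)
Overall = 0.2 × 48200 + 0.8 × 182000 = 9640 + 145600 = 155240

$155,240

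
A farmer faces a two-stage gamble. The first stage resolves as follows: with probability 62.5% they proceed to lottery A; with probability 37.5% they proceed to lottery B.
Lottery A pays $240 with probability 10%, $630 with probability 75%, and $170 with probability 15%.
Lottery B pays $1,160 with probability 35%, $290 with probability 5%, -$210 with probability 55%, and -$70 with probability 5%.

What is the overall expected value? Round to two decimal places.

$439.31

EV(A) = 0.1 × 240 + 0.75 × 630 + 0.15 × 170 = 24 + 472.5 + 25.5 = 522
EV(B) = 0.35 × 1160 + 0.05 × 290 + 0.55 × (-210) + 0.05 × (-70) = 406 + 14.5 − 115.5 − 3.5 = 301.5
Overall = 0.625 × 522 + 0.375 × 301.5 = 326.25 + 113.0625 = 439.3125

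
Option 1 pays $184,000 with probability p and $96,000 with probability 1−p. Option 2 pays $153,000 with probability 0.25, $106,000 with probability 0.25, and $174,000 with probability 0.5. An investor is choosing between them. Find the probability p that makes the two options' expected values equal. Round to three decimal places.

p = 0.634

EV(Option 2) = 0.25 × 153000 + 0.25 × 106000 + 0.5 × 174000 = 38250 + 26500 + 87000 = 151750
p·184000 + (1−p)·96000 = 151750
88000p + 96000 = 151750
p = (151750 − 96000) / 88000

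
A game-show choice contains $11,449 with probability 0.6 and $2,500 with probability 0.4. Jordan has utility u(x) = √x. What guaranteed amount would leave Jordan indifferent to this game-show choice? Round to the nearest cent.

$7,089.64

E[u] = 0.6·√11449 + 0.4·√2500 = 0.6·107 + 0.4·50 = 84.2
CE = (84.2)² = 7089.64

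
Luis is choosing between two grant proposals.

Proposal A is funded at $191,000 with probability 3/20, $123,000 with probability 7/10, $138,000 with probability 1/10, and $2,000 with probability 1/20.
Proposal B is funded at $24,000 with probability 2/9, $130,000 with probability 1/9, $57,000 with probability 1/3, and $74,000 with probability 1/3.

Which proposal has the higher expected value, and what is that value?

Proposal A ($128,650)

Proposal A = 3/20 × 191000 + 7/10 × 123000 + 1/10 × 138000 + 1/20 × 2000 = 28650 + 86100 + 13800 + 100 = 128650
Proposal B = 2/9 × 24000 + 1/9 × 130000 + 1/3 × 57000 + 1/3 × 74000 = 5333.3333 + 14444.4444 + 19000 + 24666.6667 = 63444.4444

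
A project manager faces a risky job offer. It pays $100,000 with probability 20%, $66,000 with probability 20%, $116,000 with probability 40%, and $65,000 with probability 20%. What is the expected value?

EV = 0.2 × 100000 + 0.2 × 66000 + 0.4 × 116000 + 0.2 × 65000 = 20000 + 13200 + 46400 + 13000 = 92600

$92,600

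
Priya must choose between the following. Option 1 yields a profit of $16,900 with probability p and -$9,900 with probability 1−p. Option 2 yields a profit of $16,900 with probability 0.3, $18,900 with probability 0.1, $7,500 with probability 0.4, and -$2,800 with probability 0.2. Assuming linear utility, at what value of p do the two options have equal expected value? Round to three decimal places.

p = 0.720

EV(Option 2) = 0.3 × 16900 + 0.1 × 18900 + 0.4 × 7500 + 0.2 × (-2800) = 5070 + 1890 + 3000 − 560 = 9400
p·16900 + (1−p)·(-9900) = 9400
26800p − 9900 = 9400
p = (9400 + 9900) / 26800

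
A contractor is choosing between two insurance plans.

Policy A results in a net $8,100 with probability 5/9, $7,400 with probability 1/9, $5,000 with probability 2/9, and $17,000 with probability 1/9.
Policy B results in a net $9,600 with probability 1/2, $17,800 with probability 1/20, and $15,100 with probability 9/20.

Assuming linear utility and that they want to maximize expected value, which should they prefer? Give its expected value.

Policy B ($12,485)

Policy A = 5/9 × 8100 + 1/9 × 7400 + 2/9 × 5000 + 1/9 × 17000 = 4500 + 822.2222 + 1111.1111 + 1888.8889 = 8322.2222
Policy B = 1/2 × 9600 + 1/20 × 17800 + 9/20 × 15100 = 4800 + 890 + 6795 = 12485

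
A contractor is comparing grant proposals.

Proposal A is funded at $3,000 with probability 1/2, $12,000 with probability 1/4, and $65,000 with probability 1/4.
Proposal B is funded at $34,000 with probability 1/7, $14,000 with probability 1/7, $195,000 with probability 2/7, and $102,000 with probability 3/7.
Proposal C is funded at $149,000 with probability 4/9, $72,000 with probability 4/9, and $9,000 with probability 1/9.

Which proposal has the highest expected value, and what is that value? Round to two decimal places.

Proposal B ($106,285.71)

Proposal A = 1/2 × 3000 + 1/4 × 12000 + 1/4 × 65000 = 1500 + 3000 + 16250 = 20750
Proposal B = 1/7 × 34000 + 1/7 × 14000 + 2/7 × 195000 + 3/7 × 102000 = 4857.1429 + 2000 + 55714.2857 + 43714.2857 = 106285.7143
Proposal C = 4/9 × 149000 + 4/9 × 72000 + 1/9 × 9000 = 66222.2222 + 32000 + 1000 = 99222.2222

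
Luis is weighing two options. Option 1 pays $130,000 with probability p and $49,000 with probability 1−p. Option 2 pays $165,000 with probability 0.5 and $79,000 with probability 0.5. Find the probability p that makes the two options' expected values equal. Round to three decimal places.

p = 0.901

EV(Option 2) = 0.5 × 165000 + 0.5 × 79000 = 82500 + 39500 = 122000
p·130000 + (1−p)·49000 = 122000
81000p + 49000 = 122000
p = (122000 − 49000) / 81000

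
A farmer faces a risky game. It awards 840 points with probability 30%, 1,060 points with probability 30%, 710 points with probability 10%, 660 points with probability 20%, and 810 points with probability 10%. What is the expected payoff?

854 points

EV = 0.3 × 840 + 0.3 × 1060 + 0.1 × 710 + 0.2 × 660 + 0.1 × 810 = 252 + 318 + 71 + 132 + 81 = 854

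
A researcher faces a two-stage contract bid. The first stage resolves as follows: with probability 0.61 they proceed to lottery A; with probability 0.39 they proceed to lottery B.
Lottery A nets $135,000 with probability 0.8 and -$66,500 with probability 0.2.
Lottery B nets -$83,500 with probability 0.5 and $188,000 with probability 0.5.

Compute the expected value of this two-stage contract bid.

$78,144.50

EV(A) = 0.8 × 135000 + 0.2 × (-66500) = 108000 − 13300 = 94700
EV(B) = 0.5 × (-83500) + 0.5 × 188000 = -41750 + 94000 = 52250
Overall = 0.61 × 94700 + 0.39 × 52250 = 57767 + 20377.5 = 78144.5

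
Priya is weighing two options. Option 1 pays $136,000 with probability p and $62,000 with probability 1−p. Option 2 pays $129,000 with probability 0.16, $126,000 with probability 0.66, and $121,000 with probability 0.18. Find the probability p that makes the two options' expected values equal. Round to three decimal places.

EV(Option 2) = 0.16 × 129000 + 0.66 × 126000 + 0.18 × 121000 = 20640 + 83160 + 21780 = 125580
p·136000 + (1−p)·62000 = 125580
74000p + 62000 = 125580
p = (125580 − 62000) / 74000

p = 0.859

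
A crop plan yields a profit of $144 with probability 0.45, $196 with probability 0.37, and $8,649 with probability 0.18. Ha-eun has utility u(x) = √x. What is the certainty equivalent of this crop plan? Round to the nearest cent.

E[u] = 0.45·√144 + 0.37·√196 + 0.18·√8649 = 0.45·12 + 0.37·14 + 0.18·93 = 27.32
CE = (27.32)² = 746.3824

$746.38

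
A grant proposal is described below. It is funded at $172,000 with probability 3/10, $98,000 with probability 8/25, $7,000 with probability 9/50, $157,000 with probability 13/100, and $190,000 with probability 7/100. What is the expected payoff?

$117,930

EV = 3/10 × 172000 + 8/25 × 98000 + 9/50 × 7000 + 13/100 × 157000 + 7/100 × 190000 = 51600 + 31360 + 1260 + 20410 + 13300 = 117930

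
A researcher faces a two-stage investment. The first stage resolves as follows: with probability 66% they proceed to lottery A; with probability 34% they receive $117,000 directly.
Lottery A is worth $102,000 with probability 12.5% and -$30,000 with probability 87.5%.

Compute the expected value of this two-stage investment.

$30,870

EV(A) = 0.125 × 102000 + 0.875 × (-30000) = 12750 − 26250 = -13500
Branch B: 117000 (certain)
Overall = 0.66 × (-13500) + 0.34 × 117000 = -8910 + 39780 = 30870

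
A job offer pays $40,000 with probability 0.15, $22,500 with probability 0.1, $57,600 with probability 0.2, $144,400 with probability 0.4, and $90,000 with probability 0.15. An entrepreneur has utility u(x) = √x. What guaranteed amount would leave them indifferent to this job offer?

E[u] = 0.15·√40000 + 0.1·√22500 + 0.2·√57600 + 0.4·√144400 + 0.15·√90000 = 0.15·200 + 0.1·150 + 0.2·240 + 0.4·380 + 0.15·300 = 290
CE = (290)² = 84100

$84,100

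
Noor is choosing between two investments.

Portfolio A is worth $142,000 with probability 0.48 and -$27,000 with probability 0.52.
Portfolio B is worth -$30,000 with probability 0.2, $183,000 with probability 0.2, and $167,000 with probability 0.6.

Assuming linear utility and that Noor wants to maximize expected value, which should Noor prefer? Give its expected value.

Portfolio B ($130,800)

Portfolio A = 0.48 × 142000 + 0.52 × (-27000) = 68160 − 14040 = 54120
Portfolio B = 0.2 × (-30000) + 0.2 × 183000 + 0.6 × 167000 = -6000 + 36600 + 100200 = 130800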